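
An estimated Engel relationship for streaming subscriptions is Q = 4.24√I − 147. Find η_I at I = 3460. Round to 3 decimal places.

1.218

At I = 3460: Q = 102.404.
dQ/dI = 4.24/(2√I) = 0.0360411 at this income.
η = (dQ/dI)·(I/Q) = 0.0360411 × (3460/102.404) = 1.218.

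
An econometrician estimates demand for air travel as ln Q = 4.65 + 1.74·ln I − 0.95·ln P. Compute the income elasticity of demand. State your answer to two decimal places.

1.74

In a log-linear demand, the coefficient on ln I is the income elasticity.
So η = 1.74.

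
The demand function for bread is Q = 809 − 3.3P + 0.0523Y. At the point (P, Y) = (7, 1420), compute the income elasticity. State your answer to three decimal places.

At P = 7, Y = 1420: Q = 860.166.
Holding P constant, ∂Q/∂Y = 0.0523.
η_Y = (∂Q/∂Y)·(Y/Q) = 0.0523 × (1420/860.166) = 0.086.

0.086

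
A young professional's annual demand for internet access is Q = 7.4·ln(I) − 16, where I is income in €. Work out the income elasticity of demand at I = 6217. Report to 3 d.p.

0.152

At I = 6217: Q = 48.639.
dQ/dI = 7.4/I = 0.00119028 at this income.
η = (dQ/dI)·(I/Q) = 0.00119028 × (6217/48.639) = 0.152.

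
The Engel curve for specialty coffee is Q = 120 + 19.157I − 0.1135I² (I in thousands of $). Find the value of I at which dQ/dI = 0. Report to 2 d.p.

dQ/dI = 19.157 − 0.227I.
The good is inferior where dQ/dI < 0. Setting dQ/dI = 0 gives I = 19.157 / 0.227 = 84.39.

84.39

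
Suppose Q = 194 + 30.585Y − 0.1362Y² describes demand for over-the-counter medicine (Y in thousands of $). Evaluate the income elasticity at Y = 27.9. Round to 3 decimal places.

0.681

At Y = 27.9: Q = 941.3021.
dQ/dY = 30.585 − 0.2724Y = 22.98504.
η = (dQ/dY)·(Y/Q) = 22.98504 × (27.9/941.3021) = 0.681.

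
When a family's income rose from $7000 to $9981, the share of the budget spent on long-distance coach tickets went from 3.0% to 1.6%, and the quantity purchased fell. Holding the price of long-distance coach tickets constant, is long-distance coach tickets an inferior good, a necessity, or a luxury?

Quantity demanded falls as income rises, so η < 0.

inferior good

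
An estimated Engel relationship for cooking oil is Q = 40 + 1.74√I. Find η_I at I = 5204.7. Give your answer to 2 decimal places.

0.38

At I = 5204.7: Q = 165.530.
dQ/dI = 1.74/(2√I) = 0.0120593 at this income.
η = (dQ/dI)·(I/Q) = 0.0120593 × (5204.7/165.530) = 0.38.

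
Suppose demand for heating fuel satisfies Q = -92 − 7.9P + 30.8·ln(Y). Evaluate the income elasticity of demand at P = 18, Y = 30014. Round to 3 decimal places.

At P = 18, Y = 30014: Q = 83.330.
Holding P constant, ∂Q/∂Y = 30.8/Y = 0.00102619.
η_Y = (∂Q/∂Y)·(Y/Q) = 0.00102619 × (30014/83.330) = 0.370.

0.370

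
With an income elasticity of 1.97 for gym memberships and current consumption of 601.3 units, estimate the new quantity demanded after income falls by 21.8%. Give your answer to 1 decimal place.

343.1

%ΔQ ≈ η × %ΔI = 1.97 × (-21.8%) = -42.946%.
New Q ≈ 601.3 × (1 − 0.42946) = 343.1.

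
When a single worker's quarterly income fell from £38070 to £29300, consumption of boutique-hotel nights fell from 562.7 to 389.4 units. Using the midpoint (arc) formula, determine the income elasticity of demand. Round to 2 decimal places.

ΔQ = 389.4 − 562.7 = -173.3; midpoint Q̄ = (562.7 + 389.4)/2 = 476.05.
ΔI = 29300 − 38070 = -8770; midpoint Ī = (38070 + 29300)/2 = 33685.
η = (ΔQ/Q̄) ÷ (ΔI/Ī) = (-173.3/476.05) ÷ (-8770/33685) = 1.40.

1.40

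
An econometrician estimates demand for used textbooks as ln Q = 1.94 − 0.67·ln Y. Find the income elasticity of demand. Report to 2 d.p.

-0.67

In a log-linear demand, the coefficient on ln Y is the income elasticity.
So η = -0.67.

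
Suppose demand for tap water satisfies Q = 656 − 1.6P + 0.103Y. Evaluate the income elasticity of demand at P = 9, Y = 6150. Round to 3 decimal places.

At P = 9, Y = 6150: Q = 1275.050.
Holding P constant, ∂Q/∂Y = 0.103.
η_Y = (∂Q/∂Y)·(Y/Q) = 0.103 × (6150/1275.050) = 0.497.

0.497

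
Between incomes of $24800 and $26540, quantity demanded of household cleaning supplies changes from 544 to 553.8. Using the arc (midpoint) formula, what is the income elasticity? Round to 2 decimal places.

0.26

ΔQ = 553.8 − 544 = 9.8; midpoint Q̄ = (544 + 553.8)/2 = 548.9.
ΔI = 26540 − 24800 = 1740; midpoint Ī = (24800 + 26540)/2 = 25670.
η = (ΔQ/Q̄) ÷ (ΔI/Ī) = (9.8/548.9) ÷ (1740/25670) = 0.26.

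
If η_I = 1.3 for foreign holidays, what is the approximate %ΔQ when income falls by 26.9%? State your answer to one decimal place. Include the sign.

%ΔQ ≈ η × %ΔI = 1.3 × (-26.9%) = -35.0%.

-35.0%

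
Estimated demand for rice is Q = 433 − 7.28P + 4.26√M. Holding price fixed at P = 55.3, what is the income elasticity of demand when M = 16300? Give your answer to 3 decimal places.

At P = 55.3, M = 16300: Q = 574.296.
Holding P constant, ∂Q/∂M = 4.26/(2√M) = 0.0166834.
η_M = (∂Q/∂M)·(M/Q) = 0.0166834 × (16300/574.296) = 0.474.

0.474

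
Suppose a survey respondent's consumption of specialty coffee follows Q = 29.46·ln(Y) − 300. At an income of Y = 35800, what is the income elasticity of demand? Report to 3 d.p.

At Y = 35800: Q = 8.909.
dQ/dY = 29.46/Y = 0.000822905 at this income.
η = (dQ/dY)·(Y/Q) = 0.000822905 × (35800/8.909) = 3.307.

3.307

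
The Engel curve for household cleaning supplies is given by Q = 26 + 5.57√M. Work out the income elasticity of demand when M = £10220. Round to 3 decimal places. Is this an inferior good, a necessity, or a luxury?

0.478 (necessity)

At M = 10220: Q = 589.094.
dQ/dM = 5.57/(2√M) = 0.0275486 at this income.
η = (dQ/dM)·(M/Q) = 0.0275486 × (10220/589.094) = 0.478.
Since 0 < η < 1, the good is a necessity.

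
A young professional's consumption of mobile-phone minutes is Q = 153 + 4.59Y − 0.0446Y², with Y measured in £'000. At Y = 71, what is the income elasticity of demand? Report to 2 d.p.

At Y = 71: Q = 254.0614.
dQ/dY = 4.59 − 0.0892Y = -1.74320.
η = (dQ/dY)·(Y/Q) = -1.74320 × (71/254.0614) = -0.49.

-0.49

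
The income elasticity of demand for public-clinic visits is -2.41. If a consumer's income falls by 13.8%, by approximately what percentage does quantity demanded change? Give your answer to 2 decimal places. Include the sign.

%ΔQ ≈ η × %ΔI = -2.41 × (-13.8%) = 33.26%.

33.26%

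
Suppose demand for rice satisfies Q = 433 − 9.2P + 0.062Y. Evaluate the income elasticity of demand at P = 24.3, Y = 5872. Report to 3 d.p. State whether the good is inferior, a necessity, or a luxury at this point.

At P = 24.3, Y = 5872: Q = 573.504.
Holding P constant, ∂Q/∂Y = 0.062.
η_Y = (∂Q/∂Y)·(Y/Q) = 0.062 × (5872/573.504) = 0.635.
Since 0 < η < 1, this is a necessity.

0.635 (necessity)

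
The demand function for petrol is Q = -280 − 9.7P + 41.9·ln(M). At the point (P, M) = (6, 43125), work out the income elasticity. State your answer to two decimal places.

At P = 6, M = 43125: Q = 108.951.
Holding P constant, ∂Q/∂M = 41.9/M = 0.000971594.
η_M = (∂Q/∂M)·(M/Q) = 0.000971594 × (43125/108.951) = 0.38.

0.38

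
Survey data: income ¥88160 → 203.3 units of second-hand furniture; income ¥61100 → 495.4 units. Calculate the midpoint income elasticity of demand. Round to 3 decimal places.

ΔQ = 495.4 − 203.3 = 292.1; midpoint Q̄ = (203.3 + 495.4)/2 = 349.35.
ΔI = 61100 − 88160 = -27060; midpoint Ī = (88160 + 61100)/2 = 74630.
η = (ΔQ/Q̄) ÷ (ΔI/Ī) = (292.1/349.35) ÷ (-27060/74630) = -2.306.

-2.306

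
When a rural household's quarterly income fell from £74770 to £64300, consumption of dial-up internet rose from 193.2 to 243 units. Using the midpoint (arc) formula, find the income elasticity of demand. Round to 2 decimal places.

ΔQ = 243 − 193.2 = 49.8; midpoint Q̄ = (193.2 + 243)/2 = 218.1.
ΔI = 64300 − 74770 = -10470; midpoint Ī = (74770 + 64300)/2 = 69535.
η = (ΔQ/Q̄) ÷ (ΔI/Ī) = (49.8/218.1) ÷ (-10470/69535) = -1.52.

-1.52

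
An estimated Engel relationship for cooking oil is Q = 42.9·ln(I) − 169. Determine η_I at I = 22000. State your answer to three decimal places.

At I = 22000: Q = 259.948.
dQ/dI = 42.9/I = 0.00195 at this income.
η = (dQ/dI)·(I/Q) = 0.00195 × (22000/259.948) = 0.165.

0.165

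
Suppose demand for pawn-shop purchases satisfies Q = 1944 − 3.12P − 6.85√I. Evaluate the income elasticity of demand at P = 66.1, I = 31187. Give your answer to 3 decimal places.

-1.145

At P = 66.1, I = 31187: Q = 528.069.
Holding P constant, ∂Q/∂I = -6.85/(2√I) = -0.0193943.
η_I = (∂Q/∂I)·(I/Q) = -0.0193943 × (31187/528.069) = -1.145.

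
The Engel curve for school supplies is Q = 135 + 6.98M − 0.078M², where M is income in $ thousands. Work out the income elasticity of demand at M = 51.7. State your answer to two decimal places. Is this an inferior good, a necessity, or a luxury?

At M = 51.7: Q = 287.3806.
dQ/dM = 6.98 − 0.156M = -1.08520.
η = (dQ/dM)·(M/Q) = -1.08520 × (51.7/287.3806) = -0.20.
η < 0 ⇒ inferior good.

-0.20 (inferior good)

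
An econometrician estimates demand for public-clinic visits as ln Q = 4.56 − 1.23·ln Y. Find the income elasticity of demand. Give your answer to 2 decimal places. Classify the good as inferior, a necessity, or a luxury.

-1.23 (inferior good)

In a log-linear demand, the coefficient on ln Y is the income elasticity.
So η = -1.23.
η < 0 ⇒ inferior good.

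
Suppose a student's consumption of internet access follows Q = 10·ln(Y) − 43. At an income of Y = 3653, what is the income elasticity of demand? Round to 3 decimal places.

0.256

At Y = 3653: Q = 39.033.
dQ/dY = 10/Y = 0.00273748 at this income.
η = (dQ/dY)·(Y/Q) = 0.00273748 × (3653/39.033) = 0.256.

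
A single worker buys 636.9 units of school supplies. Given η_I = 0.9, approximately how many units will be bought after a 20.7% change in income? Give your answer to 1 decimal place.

%ΔQ ≈ η × %ΔI = 0.9 × 20.7% = 18.63%.
New Q ≈ 636.9 × (1 + 0.1863) = 755.6.

755.6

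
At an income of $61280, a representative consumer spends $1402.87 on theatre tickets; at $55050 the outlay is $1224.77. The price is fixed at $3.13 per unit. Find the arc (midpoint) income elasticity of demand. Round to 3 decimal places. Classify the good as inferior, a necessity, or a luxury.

1.266 (luxury)

With a constant price, Q₁ = 1402.87/3.13 = 448.201 and Q₂ = 1224.77/3.13 = 391.300 (equivalently, work directly with expenditure since P cancels).
Midpoint %ΔQ = (1224.77 − 1402.87)/1313.82 = -0.13556; midpoint %ΔI = (55050 − 61280)/58165 = -0.10711.
η = -0.13556 / -0.10711 = 1.266.
η > 1 ⇒ luxury.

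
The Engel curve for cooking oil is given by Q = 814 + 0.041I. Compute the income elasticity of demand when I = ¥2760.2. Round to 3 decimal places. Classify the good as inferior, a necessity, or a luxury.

At I = 2760.2: Q = 927.168.
dQ/dI = 0.041.
η = (dQ/dI)·(I/Q) = 0.041 × (2760.2/927.168) = 0.122.
Since 0 < η < 1, the good is a necessity.

0.122 (necessity)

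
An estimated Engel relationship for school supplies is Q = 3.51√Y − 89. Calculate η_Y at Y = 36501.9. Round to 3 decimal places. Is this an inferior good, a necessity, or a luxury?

0.577 (necessity)

At Y = 36501.9: Q = 581.602.
dQ/dY = 3.51/(2√Y) = 0.00918585 at this income.
η = (dQ/dY)·(Y/Q) = 0.00918585 × (36501.9/581.602) = 0.577.
Since 0 < η < 1, the good is a necessity.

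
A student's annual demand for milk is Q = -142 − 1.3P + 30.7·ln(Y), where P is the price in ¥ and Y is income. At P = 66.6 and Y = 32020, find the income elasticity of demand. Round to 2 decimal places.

At P = 66.6, Y = 32020: Q = 89.905.
Holding P constant, ∂Q/∂Y = 30.7/Y = 0.000958776.
η_Y = (∂Q/∂Y)·(Y/Q) = 0.000958776 × (32020/89.905) = 0.34.

0.34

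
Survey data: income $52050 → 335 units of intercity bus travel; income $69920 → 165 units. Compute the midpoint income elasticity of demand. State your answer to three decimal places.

-2.321

ΔQ = 165 − 335 = -170; midpoint Q̄ = (335 + 165)/2 = 250.
ΔI = 69920 − 52050 = 17870; midpoint Ī = (52050 + 69920)/2 = 60985.
η = (ΔQ/Q̄) ÷ (ΔI/Ī) = (-170/250) ÷ (17870/60985) = -2.321.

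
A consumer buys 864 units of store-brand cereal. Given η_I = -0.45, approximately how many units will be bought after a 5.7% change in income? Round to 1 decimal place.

841.8

%ΔQ ≈ η × %ΔI = -0.45 × 5.7% = -2.565%.
New Q ≈ 864 × (1 − 0.02565) = 841.8.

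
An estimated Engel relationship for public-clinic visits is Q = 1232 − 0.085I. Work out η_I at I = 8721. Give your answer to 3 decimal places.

At I = 8721: Q = 490.715.
dQ/dI = −0.085.
η = (dQ/dI)·(I/Q) = -0.085 × (8721/490.715) = -1.511.

-1.511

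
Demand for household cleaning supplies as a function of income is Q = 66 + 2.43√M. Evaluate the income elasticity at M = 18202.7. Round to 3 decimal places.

0.416

At M = 18202.7: Q = 393.849.
dQ/dM = 2.43/(2√M) = 0.00900551 at this income.
η = (dQ/dM)·(M/Q) = 0.00900551 × (18202.7/393.849) = 0.416.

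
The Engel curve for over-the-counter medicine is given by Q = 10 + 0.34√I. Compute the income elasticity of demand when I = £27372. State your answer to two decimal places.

0.42

At I = 27372: Q = 66.251.
dQ/dI = 0.34/(2√I) = 0.00102753 at this income.
η = (dQ/dI)·(I/Q) = 0.00102753 × (27372/66.251) = 0.42.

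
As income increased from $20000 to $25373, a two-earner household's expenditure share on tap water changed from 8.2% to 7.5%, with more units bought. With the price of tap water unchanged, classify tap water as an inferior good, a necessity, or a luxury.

necessity

Quantity rises but the budget share falls as income rises, so 0 < η < 1.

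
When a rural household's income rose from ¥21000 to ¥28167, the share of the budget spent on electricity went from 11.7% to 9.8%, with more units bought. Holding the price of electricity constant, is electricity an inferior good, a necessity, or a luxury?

necessity

Quantity rises but the budget share falls as income rises, so 0 < η < 1.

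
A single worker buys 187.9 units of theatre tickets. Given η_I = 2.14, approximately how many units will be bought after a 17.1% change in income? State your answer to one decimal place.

%ΔQ ≈ η × %ΔI = 2.14 × 17.1% = 36.594%.
New Q ≈ 187.9 × (1 + 0.36594) = 256.7.

256.7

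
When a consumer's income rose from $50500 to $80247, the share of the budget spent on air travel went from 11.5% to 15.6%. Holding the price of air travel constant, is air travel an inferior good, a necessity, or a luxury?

luxury

The budget share rises as income rises, so η > 1.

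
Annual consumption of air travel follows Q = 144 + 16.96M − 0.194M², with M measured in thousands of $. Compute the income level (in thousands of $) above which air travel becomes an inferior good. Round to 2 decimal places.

43.71

dQ/dM = 16.96 − 0.388M.
The good is inferior where dQ/dM < 0. Setting dQ/dM = 0 gives M = 16.96 / 0.388 = 43.71.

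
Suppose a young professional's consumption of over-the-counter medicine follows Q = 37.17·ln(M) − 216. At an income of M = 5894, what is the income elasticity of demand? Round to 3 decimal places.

0.348

At M = 5894: Q = 106.698.
dQ/dM = 37.17/M = 0.00630641 at this income.
η = (dQ/dM)·(M/Q) = 0.00630641 × (5894/106.698) = 0.348.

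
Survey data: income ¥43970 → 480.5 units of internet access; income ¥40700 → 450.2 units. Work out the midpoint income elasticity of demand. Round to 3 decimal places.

0.843

ΔQ = 450.2 − 480.5 = -30.3; midpoint Q̄ = (480.5 + 450.2)/2 = 465.35.
ΔI = 40700 − 43970 = -3270; midpoint Ī = (43970 + 40700)/2 = 42335.
η = (ΔQ/Q̄) ÷ (ΔI/Ī) = (-30.3/465.35) ÷ (-3270/42335) = 0.843.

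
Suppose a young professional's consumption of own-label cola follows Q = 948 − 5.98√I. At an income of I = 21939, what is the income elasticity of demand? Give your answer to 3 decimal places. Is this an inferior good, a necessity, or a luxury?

-7.114 (inferior good)

At I = 21939: Q = 62.253.
dQ/dI = -5.98/(2√I) = -0.0201866 at this income.
η = (dQ/dI)·(I/Q) = -0.0201866 × (21939/62.253) = -7.114.
Since η < 0, the good is an inferior good.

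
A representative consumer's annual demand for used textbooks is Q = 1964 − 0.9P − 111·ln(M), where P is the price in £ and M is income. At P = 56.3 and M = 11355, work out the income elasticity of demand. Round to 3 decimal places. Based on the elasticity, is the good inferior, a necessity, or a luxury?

-0.127 (inferior good)

At P = 56.3, M = 11355: Q = 876.877.
Holding P constant, ∂Q/∂M = -111/M = -0.00977543.
η_M = (∂Q/∂M)·(M/Q) = -0.00977543 × (11355/876.877) = -0.127.
Since η < 0, this is an inferior good.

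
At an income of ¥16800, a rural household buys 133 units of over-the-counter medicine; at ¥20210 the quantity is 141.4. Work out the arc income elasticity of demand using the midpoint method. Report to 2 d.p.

ΔQ = 141.4 − 133 = 8.4; midpoint Q̄ = (133 + 141.4)/2 = 137.2.
ΔI = 20210 − 16800 = 3410; midpoint Ī = (16800 + 20210)/2 = 18505.
η = (ΔQ/Q̄) ÷ (ΔI/Ī) = (8.4/137.2) ÷ (3410/18505) = 0.33.

0.33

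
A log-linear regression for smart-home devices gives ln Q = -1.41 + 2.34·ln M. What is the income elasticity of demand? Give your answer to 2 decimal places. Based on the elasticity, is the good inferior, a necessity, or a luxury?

In a log-linear demand, the coefficient on ln M is the income elasticity.
So η = 2.34.
η > 1 ⇒ luxury.

2.34 (luxury)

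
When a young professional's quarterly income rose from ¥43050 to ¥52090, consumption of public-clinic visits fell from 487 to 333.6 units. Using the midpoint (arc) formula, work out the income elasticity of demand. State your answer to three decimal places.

ΔQ = 333.6 − 487 = -153.4; midpoint Q̄ = (487 + 333.6)/2 = 410.3.
ΔI = 52090 − 43050 = 9040; midpoint Ī = (43050 + 52090)/2 = 47570.
η = (ΔQ/Q̄) ÷ (ΔI/Ī) = (-153.4/410.3) ÷ (9040/47570) = -1.967.

-1.967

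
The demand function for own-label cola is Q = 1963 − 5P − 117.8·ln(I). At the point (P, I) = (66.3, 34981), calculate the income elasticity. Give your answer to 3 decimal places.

At P = 66.3, I = 34981: Q = 399.010.
Holding P constant, ∂Q/∂I = -117.8/I = -0.00336754.
η_I = (∂Q/∂I)·(I/Q) = -0.00336754 × (34981/399.010) = -0.295.

-0.295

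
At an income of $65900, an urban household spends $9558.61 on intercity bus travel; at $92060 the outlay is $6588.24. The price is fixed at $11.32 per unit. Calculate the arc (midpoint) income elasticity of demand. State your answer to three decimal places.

-1.111

With a constant price, Q₁ = 9558.61/11.32 = 844.400 and Q₂ = 6588.24/11.32 = 582.000 (equivalently, work directly with expenditure since P cancels).
Midpoint %ΔQ = (6588.24 − 9558.61)/8073.43 = -0.36792; midpoint %ΔI = (92060 − 65900)/78980 = 0.33122.
η = -0.36792 / 0.33122 = -1.111.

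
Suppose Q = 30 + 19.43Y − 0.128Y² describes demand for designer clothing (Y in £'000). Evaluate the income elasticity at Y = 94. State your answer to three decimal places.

-0.600

At Y = 94: Q = 725.4120.
dQ/dY = 19.43 − 0.256Y = -4.63400.
η = (dQ/dY)·(Y/Q) = -4.63400 × (94/725.4120) = -0.600.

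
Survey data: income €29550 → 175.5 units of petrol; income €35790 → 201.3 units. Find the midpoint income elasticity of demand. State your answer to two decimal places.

ΔQ = 201.3 − 175.5 = 25.8; midpoint Q̄ = (175.5 + 201.3)/2 = 188.4.
ΔI = 35790 − 29550 = 6240; midpoint Ī = (29550 + 35790)/2 = 32670.
η = (ΔQ/Q̄) ÷ (ΔI/Ī) = (25.8/188.4) ÷ (6240/32670) = 0.72.

0.72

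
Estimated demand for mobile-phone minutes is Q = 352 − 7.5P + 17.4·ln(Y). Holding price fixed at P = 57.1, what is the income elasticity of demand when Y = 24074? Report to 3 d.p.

At P = 57.1, Y = 24074: Q = 99.297.
Holding P constant, ∂Q/∂Y = 17.4/Y = 0.000722771.
η_Y = (∂Q/∂Y)·(Y/Q) = 0.000722771 × (24074/99.297) = 0.175.

0.175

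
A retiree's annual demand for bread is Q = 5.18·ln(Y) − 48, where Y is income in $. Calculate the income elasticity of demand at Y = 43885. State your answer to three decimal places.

0.703

At Y = 43885: Q = 7.371.
dQ/dY = 5.18/Y = 0.000118036 at this income.
η = (dQ/dY)·(Y/Q) = 0.000118036 × (43885/7.371) = 0.703.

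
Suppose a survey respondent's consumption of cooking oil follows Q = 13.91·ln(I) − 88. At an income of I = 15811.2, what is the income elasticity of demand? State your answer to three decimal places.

At I = 15811.2: Q = 46.488.
dQ/dI = 13.91/I = 0.000879756 at this income.
η = (dQ/dI)·(I/Q) = 0.000879756 × (15811.2/46.488) = 0.299.

0.299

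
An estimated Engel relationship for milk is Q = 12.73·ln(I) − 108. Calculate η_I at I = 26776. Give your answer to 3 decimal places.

At I = 26776: Q = 21.786.
dQ/dI = 12.73/I = 0.000475426 at this income.
η = (dQ/dI)·(I/Q) = 0.000475426 × (26776/21.786) = 0.584.

0.584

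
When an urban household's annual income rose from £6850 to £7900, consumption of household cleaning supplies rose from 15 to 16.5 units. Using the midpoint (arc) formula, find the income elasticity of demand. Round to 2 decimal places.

0.67

ΔQ = 16.5 − 15 = 1.5; midpoint Q̄ = (15 + 16.5)/2 = 15.75.
ΔI = 7900 − 6850 = 1050; midpoint Ī = (6850 + 7900)/2 = 7375.
η = (ΔQ/Q̄) ÷ (ΔI/Ī) = (1.5/15.75) ÷ (1050/7375) = 0.67.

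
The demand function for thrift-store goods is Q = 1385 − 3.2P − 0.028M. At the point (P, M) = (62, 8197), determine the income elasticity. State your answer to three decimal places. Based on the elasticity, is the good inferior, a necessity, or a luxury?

-0.240 (inferior good)

At P = 62, M = 8197: Q = 957.084.
Holding P constant, ∂Q/∂M = −0.028.
η_M = (∂Q/∂M)·(M/Q) = -0.028 × (8197/957.084) = -0.240.
Since η < 0, this is an inferior good.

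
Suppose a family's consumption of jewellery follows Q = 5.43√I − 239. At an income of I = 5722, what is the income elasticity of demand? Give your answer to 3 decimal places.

At I = 5722: Q = 171.746.
dQ/dI = 5.43/(2√I) = 0.0358919 at this income.
η = (dQ/dI)·(I/Q) = 0.0358919 × (5722/171.746) = 1.196.

1.196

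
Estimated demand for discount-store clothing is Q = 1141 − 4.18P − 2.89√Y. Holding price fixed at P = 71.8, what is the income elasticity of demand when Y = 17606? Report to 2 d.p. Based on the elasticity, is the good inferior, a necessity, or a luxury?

At P = 71.8, Y = 17606: Q = 457.409.
Holding P constant, ∂Q/∂Y = -2.89/(2√Y) = -0.0108902.
η_Y = (∂Q/∂Y)·(Y/Q) = -0.0108902 × (17606/457.409) = -0.42.
Since η < 0, this is an inferior good.

-0.42 (inferior good)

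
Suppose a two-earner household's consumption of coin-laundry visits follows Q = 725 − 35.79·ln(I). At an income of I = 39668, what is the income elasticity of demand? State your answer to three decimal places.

-0.103

At I = 39668: Q = 346.045.
dQ/dI = -35.79/I = -0.000902239 at this income.
η = (dQ/dI)·(I/Q) = -0.000902239 × (39668/346.045) = -0.103.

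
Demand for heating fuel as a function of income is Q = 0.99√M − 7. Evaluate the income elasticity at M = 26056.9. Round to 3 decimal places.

At M = 26056.9: Q = 152.807.
dQ/dM = 0.99/(2√M) = 0.00306651 at this income.
η = (dQ/dM)·(M/Q) = 0.00306651 × (26056.9/152.807) = 0.523.

0.523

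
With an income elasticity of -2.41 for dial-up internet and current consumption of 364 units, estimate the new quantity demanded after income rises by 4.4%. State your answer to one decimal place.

325.4

%ΔQ ≈ η × %ΔI = -2.41 × 4.4% = -10.604%.
New Q ≈ 364 × (1 − 0.10604) = 325.4.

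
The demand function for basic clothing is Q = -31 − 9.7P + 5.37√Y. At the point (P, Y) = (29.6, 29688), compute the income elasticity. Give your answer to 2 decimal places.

0.76

At P = 29.6, Y = 29688: Q = 607.142.
Holding P constant, ∂Q/∂Y = 5.37/(2√Y) = 0.0155831.
η_Y = (∂Q/∂Y)·(Y/Q) = 0.0155831 × (29688/607.142) = 0.76.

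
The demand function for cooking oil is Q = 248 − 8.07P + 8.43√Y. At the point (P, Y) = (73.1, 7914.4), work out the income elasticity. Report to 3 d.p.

At P = 73.1, Y = 7914.4: Q = 408.040.
Holding P constant, ∂Q/∂Y = 8.43/(2√Y) = 0.0473793.
η_Y = (∂Q/∂Y)·(Y/Q) = 0.0473793 × (7914.4/408.040) = 0.919.

0.919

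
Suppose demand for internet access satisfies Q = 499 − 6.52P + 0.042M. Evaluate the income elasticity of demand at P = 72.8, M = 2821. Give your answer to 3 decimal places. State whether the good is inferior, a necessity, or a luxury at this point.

0.830 (necessity)

At P = 72.8, M = 2821: Q = 142.826.
Holding P constant, ∂Q/∂M = 0.042.
η_M = (∂Q/∂M)·(M/Q) = 0.042 × (2821/142.826) = 0.830.
Since 0 < η < 1, this is a necessity.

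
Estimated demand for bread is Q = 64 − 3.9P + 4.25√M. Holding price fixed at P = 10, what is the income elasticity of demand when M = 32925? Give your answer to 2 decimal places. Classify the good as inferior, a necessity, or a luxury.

At P = 10, M = 32925: Q = 796.173.
Holding P constant, ∂Q/∂M = 4.25/(2√M) = 0.0117111.
η_M = (∂Q/∂M)·(M/Q) = 0.0117111 × (32925/796.173) = 0.48.
Since 0 < η < 1, this is a necessity.

0.48 (necessity)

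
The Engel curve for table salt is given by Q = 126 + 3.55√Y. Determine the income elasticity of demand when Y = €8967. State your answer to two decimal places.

0.36

At Y = 8967: Q = 462.165.
dQ/dY = 3.55/(2√Y) = 0.0187445 at this income.
η = (dQ/dY)·(Y/Q) = 0.0187445 × (8967/462.165) = 0.36.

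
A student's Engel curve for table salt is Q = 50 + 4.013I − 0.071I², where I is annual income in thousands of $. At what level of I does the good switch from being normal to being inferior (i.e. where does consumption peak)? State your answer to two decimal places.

28.26

dQ/dI = 4.013 − 0.142I.
The good is inferior where dQ/dI < 0. Setting dQ/dI = 0 gives I = 4.013 / 0.142 = 28.26.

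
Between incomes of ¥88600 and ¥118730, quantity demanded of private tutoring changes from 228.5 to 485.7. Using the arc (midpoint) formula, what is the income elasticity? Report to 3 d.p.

ΔQ = 485.7 − 228.5 = 257.2; midpoint Q̄ = (228.5 + 485.7)/2 = 357.1.
ΔI = 118730 − 88600 = 30130; midpoint Ī = (88600 + 118730)/2 = 103665.
η = (ΔQ/Q̄) ÷ (ΔI/Ī) = (257.2/357.1) ÷ (30130/103665) = 2.478.

2.478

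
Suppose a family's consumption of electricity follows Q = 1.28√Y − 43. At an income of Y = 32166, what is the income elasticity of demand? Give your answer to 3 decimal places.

0.615

At Y = 32166: Q = 186.566.
dQ/dY = 1.28/(2√Y) = 0.00356847 at this income.
η = (dQ/dY)·(Y/Q) = 0.00356847 × (32166/186.566) = 0.615.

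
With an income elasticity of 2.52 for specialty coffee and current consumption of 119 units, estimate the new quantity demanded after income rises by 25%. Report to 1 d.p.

194.0

%ΔQ ≈ η × %ΔI = 2.52 × 25% = 63%.
New Q ≈ 119 × (1 + 0.63) = 194.0.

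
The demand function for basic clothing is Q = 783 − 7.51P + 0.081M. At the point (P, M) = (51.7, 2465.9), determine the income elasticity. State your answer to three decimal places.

0.336

At P = 51.7, M = 2465.9: Q = 594.471.
Holding P constant, ∂Q/∂M = 0.081.
η_M = (∂Q/∂M)·(M/Q) = 0.081 × (2465.9/594.471) = 0.336.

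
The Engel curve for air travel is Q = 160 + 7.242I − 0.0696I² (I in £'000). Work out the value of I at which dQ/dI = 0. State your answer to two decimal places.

dQ/dI = 7.242 − 0.1392I.
The good is inferior where dQ/dI < 0. Setting dQ/dI = 0 gives I = 7.242 / 0.1392 = 52.03.

52.03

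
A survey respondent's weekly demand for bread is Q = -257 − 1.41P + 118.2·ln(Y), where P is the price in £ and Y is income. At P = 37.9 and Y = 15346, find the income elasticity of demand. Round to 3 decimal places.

0.143

At P = 37.9, Y = 15346: Q = 828.845.
Holding P constant, ∂Q/∂Y = 118.2/Y = 0.00770233.
η_Y = (∂Q/∂Y)·(Y/Q) = 0.00770233 × (15346/828.845) = 0.143.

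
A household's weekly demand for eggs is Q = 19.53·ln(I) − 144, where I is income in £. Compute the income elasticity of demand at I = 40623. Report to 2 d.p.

0.31

At I = 40623: Q = 63.254.
dQ/dI = 19.53/I = 0.000480762 at this income.
η = (dQ/dI)·(I/Q) = 0.000480762 × (40623/63.254) = 0.31.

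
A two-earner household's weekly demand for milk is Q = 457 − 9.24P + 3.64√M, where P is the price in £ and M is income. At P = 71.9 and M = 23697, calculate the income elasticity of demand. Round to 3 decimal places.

0.794

At P = 71.9, M = 23697: Q = 352.979.
Holding P constant, ∂Q/∂M = 3.64/(2√M) = 0.0118229.
η_M = (∂Q/∂M)·(M/Q) = 0.0118229 × (23697/352.979) = 0.794.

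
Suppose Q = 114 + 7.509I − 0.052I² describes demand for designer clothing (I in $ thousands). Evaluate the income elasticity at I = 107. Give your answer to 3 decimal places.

At I = 107: Q = 322.1150.
dQ/dI = 7.509 − 0.104I = -3.61900.
η = (dQ/dI)·(I/Q) = -3.61900 × (107/322.1150) = -1.202.

-1.202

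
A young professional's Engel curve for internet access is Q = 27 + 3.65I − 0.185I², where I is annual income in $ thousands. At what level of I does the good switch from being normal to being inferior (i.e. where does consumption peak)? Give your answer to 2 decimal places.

dQ/dI = 3.65 − 0.37I.
The good is inferior where dQ/dI < 0. Setting dQ/dI = 0 gives I = 3.65 / 0.37 = 9.86.

9.86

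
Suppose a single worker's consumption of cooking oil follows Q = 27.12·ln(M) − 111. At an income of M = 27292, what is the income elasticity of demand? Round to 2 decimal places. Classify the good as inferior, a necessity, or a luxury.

At M = 27292: Q = 166.013.
dQ/dM = 27.12/M = 0.000993698 at this income.
η = (dQ/dM)·(M/Q) = 0.000993698 × (27292/166.013) = 0.16.
Since 0 < η < 1, the good is a necessity.

0.16 (necessity)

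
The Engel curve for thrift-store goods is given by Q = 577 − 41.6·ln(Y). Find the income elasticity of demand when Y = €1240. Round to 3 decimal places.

At Y = 1240: Q = 280.689.
dQ/dY = -41.6/Y = -0.0335484 at this income.
η = (dQ/dY)·(Y/Q) = -0.0335484 × (1240/280.689) = -0.148.

-0.148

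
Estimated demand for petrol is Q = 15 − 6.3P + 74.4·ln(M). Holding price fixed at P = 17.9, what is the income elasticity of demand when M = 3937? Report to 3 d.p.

At P = 17.9, M = 3937: Q = 518.126.
Holding P constant, ∂Q/∂M = 74.4/M = 0.0188976.
η_M = (∂Q/∂M)·(M/Q) = 0.0188976 × (3937/518.126) = 0.144.

0.144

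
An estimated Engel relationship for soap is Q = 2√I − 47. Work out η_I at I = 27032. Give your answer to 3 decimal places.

0.583

At I = 27032: Q = 281.828.
dQ/dI = 2/(2√I) = 0.0060822 at this income.
η = (dQ/dI)·(I/Q) = 0.0060822 × (27032/281.828) = 0.583.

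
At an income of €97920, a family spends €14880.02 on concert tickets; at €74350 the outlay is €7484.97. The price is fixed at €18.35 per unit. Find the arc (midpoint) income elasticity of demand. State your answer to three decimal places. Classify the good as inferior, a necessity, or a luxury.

With a constant price, Q₁ = 14880.02/18.35 = 810.900 and Q₂ = 7484.97/18.35 = 407.900 (equivalently, work directly with expenditure since P cancels).
Midpoint %ΔQ = (7484.97 − 14880.02)/11182.50 = -0.66131; midpoint %ΔI = (74350 − 97920)/86135 = -0.27364.
η = -0.66131 / -0.27364 = 2.417.
η > 1 ⇒ luxury.

2.417 (luxury)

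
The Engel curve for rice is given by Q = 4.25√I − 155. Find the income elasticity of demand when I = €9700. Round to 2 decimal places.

0.79

At I = 9700: Q = 263.576.
dQ/dI = 4.25/(2√I) = 0.0215761 at this income.
η = (dQ/dI)·(I/Q) = 0.0215761 × (9700/263.576) = 0.79.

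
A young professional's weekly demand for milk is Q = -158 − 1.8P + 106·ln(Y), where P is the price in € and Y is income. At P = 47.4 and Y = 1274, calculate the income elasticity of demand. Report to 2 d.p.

0.21

At P = 47.4, Y = 1274: Q = 514.571.
Holding P constant, ∂Q/∂Y = 106/Y = 0.0832025.
η_Y = (∂Q/∂Y)·(Y/Q) = 0.0832025 × (1274/514.571) = 0.21.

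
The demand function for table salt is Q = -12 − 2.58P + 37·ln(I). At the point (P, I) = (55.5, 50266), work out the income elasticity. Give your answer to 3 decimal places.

At P = 55.5, I = 50266: Q = 245.338.
Holding P constant, ∂Q/∂I = 37/I = 0.000736084.
η_I = (∂Q/∂I)·(I/Q) = 0.000736084 × (50266/245.338) = 0.151.

0.151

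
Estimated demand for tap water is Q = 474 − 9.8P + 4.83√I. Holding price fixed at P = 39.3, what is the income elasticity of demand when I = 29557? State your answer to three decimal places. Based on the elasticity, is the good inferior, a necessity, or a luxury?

0.452 (necessity)

At P = 39.3, I = 29557: Q = 919.241.
Holding P constant, ∂Q/∂I = 4.83/(2√I) = 0.0140471.
η_I = (∂Q/∂I)·(I/Q) = 0.0140471 × (29557/919.241) = 0.452.
Since 0 < η < 1, this is a necessity.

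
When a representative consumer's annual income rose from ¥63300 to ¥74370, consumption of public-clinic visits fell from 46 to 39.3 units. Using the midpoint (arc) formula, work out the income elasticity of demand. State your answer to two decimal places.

-0.98

ΔQ = 39.3 − 46 = -6.7; midpoint Q̄ = (46 + 39.3)/2 = 42.65.
ΔI = 74370 − 63300 = 11070; midpoint Ī = (63300 + 74370)/2 = 68835.
η = (ΔQ/Q̄) ÷ (ΔI/Ī) = (-6.7/42.65) ÷ (11070/68835) = -0.98.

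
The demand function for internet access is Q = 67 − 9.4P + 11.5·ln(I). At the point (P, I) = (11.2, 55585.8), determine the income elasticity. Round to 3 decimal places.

0.132

At P = 11.2, I = 55585.8: Q = 87.365.
Holding P constant, ∂Q/∂I = 11.5/I = 0.000206887.
η_I = (∂Q/∂I)·(I/Q) = 0.000206887 × (55585.8/87.365) = 0.132.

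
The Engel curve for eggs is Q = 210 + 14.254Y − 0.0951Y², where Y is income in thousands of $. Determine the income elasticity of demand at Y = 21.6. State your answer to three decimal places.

0.463

At Y = 21.6: Q = 473.5165.
dQ/dY = 14.254 − 0.1902Y = 10.14568.
η = (dQ/dY)·(Y/Q) = 10.14568 × (21.6/473.5165) = 0.463.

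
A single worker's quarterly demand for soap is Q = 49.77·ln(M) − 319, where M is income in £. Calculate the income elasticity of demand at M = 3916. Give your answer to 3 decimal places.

0.537

At M = 3916: Q = 92.739.
dQ/dM = 49.77/M = 0.0127094 at this income.
η = (dQ/dM)·(M/Q) = 0.0127094 × (3916/92.739) = 0.537.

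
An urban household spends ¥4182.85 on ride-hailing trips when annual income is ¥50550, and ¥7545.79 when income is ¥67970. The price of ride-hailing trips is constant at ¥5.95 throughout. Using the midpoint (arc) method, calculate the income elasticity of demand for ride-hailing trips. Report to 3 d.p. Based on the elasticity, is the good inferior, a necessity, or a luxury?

1.951 (luxury)

With a constant price, Q₁ = 4182.85/5.95 = 703.000 and Q₂ = 7545.79/5.95 = 1268.200 (equivalently, work directly with expenditure since P cancels).
Midpoint %ΔQ = (7545.79 − 4182.85)/5864.32 = 0.57346; midpoint %ΔI = (67970 − 50550)/59260 = 0.29396.
η = 0.57346 / 0.29396 = 1.951.
η > 1 ⇒ luxury.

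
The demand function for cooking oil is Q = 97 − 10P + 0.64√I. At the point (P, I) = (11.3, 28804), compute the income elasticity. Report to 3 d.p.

0.586

At P = 11.3, I = 28804: Q = 92.619.
Holding P constant, ∂Q/∂I = 0.64/(2√I) = 0.00188549.
η_I = (∂Q/∂I)·(I/Q) = 0.00188549 × (28804/92.619) = 0.586.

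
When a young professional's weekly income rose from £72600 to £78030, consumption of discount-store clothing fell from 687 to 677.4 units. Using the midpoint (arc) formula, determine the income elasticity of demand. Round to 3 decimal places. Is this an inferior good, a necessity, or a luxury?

ΔQ = 677.4 − 687 = -9.6; midpoint Q̄ = (687 + 677.4)/2 = 682.2.
ΔI = 78030 − 72600 = 5430; midpoint Ī = (72600 + 78030)/2 = 75315.
η = (ΔQ/Q̄) ÷ (ΔI/Ī) = (-9.6/682.2) ÷ (5430/75315) = -0.195.
η < 0 ⇒ inferior good.

-0.195 (inferior good)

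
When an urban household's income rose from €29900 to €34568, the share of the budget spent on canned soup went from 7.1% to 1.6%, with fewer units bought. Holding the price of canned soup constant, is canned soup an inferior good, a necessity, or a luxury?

inferior good

Quantity demanded falls as income rises, so η < 0.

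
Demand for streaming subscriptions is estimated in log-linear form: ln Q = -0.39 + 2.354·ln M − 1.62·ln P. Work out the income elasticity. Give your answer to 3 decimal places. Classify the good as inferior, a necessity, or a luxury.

In a log-linear demand, the coefficient on ln M is the income elasticity.
So η = 2.354.
η > 1 ⇒ luxury.

2.354 (luxury)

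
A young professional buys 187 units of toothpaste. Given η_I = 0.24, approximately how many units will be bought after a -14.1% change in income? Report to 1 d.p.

180.7

%ΔQ ≈ η × %ΔI = 0.24 × (-14.1%) = -3.384%.
New Q ≈ 187 × (1 − 0.03384) = 180.7.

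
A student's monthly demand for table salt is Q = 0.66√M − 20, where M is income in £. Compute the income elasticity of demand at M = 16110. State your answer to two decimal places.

At M = 16110: Q = 63.771.
dQ/dM = 0.66/(2√M) = 0.00259996 at this income.
η = (dQ/dM)·(M/Q) = 0.00259996 × (16110/63.771) = 0.66.

0.66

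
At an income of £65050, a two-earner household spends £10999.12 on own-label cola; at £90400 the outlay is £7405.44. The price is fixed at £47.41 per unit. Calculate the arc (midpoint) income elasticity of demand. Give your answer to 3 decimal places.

With a constant price, Q₁ = 10999.12/47.41 = 232.000 and Q₂ = 7405.44/47.41 = 156.200 (equivalently, work directly with expenditure since P cancels).
Midpoint %ΔQ = (7405.44 − 10999.12)/9202.28 = -0.39052; midpoint %ΔI = (90400 − 65050)/77725 = 0.32615.
η = -0.39052 / 0.32615 = -1.197.

-1.197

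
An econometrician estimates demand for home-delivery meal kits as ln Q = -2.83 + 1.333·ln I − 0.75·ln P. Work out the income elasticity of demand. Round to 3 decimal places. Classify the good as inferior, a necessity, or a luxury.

1.333 (luxury)

In a log-linear demand, the coefficient on ln I is the income elasticity.
So η = 1.333.
η > 1 ⇒ luxury.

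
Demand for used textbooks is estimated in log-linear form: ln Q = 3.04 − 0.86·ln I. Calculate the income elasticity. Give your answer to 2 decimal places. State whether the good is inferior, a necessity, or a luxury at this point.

In a log-linear demand, the coefficient on ln I is the income elasticity.
So η = -0.86.
η < 0 ⇒ inferior good.

-0.86 (inferior good)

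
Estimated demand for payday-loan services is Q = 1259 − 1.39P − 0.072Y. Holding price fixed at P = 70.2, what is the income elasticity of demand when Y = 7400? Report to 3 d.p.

At P = 70.2, Y = 7400: Q = 628.622.
Holding P constant, ∂Q/∂Y = −0.072.
η_Y = (∂Q/∂Y)·(Y/Q) = -0.072 × (7400/628.622) = -0.848.

-0.848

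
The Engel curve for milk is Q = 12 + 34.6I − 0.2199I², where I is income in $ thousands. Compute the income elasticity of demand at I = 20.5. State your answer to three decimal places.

At I = 20.5: Q = 628.8870.
dQ/dI = 34.6 − 0.4398I = 25.58410.
η = (dQ/dI)·(I/Q) = 25.58410 × (20.5/628.8870) = 0.834.

0.834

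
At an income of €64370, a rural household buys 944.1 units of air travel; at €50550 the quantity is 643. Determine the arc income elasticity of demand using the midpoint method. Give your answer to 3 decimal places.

1.578

ΔQ = 643 − 944.1 = -301.1; midpoint Q̄ = (944.1 + 643)/2 = 793.55.
ΔI = 50550 − 64370 = -13820; midpoint Ī = (64370 + 50550)/2 = 57460.
η = (ΔQ/Q̄) ÷ (ΔI/Ī) = (-301.1/793.55) ÷ (-13820/57460) = 1.578.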